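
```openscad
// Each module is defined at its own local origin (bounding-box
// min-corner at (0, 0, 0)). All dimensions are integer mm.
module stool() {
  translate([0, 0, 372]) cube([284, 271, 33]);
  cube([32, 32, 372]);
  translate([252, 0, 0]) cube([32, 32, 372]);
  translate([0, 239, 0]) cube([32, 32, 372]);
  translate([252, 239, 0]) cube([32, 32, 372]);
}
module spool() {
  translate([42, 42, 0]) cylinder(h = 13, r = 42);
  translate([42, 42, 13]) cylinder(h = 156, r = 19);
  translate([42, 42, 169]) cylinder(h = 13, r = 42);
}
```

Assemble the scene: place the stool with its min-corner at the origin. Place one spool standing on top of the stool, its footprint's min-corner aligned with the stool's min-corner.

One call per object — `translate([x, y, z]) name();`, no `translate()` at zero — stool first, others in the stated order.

stool();
translate([0, 0, 405]) spool();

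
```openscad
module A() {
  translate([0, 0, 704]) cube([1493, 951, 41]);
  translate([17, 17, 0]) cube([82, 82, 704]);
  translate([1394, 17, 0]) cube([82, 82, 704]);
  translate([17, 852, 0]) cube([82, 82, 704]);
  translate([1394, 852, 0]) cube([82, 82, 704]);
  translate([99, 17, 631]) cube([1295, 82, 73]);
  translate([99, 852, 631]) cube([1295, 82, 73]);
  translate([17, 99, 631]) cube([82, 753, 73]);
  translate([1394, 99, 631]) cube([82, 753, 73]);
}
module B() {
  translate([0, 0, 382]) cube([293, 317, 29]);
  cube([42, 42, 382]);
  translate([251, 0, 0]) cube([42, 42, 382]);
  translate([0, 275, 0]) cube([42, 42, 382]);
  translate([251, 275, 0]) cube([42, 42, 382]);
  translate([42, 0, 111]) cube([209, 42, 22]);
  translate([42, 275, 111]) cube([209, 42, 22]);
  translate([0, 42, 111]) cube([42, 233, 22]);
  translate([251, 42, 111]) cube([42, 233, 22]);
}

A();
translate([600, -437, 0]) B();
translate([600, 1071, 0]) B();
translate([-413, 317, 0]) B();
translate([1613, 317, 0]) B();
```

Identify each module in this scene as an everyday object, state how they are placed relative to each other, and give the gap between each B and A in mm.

A is a table. B is a stool. Four stools sit around the table at the −y, +y, −x, +x sides. The gap between each stool and the table is 120 mm.

Each stool's nearest face is 120 mm from the table's bounding box.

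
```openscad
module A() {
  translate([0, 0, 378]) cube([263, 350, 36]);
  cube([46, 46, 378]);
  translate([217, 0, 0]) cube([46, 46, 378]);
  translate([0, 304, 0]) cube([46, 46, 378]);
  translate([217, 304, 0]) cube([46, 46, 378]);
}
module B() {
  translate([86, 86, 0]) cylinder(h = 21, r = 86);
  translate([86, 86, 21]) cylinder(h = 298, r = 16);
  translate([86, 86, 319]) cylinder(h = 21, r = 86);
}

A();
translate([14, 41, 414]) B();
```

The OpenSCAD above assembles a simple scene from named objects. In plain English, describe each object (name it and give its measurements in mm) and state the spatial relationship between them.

A is a four-legged stool. The seat is 263×350 mm, 36 mm thick, top at z = 414 mm. It stands on four square legs, each 46×46 mm in cross-section, from z = 0 to the seat underside, each flush with a corner of the seat.

B is a spool: two coaxial disc flanges of radius 86 mm and thickness 21 mm, joined by a core cylinder of radius 16 mm and height 298 mm. The lower flange rests on z = 0 and the three cylinders share a vertical axis.

The spool is on top of the stool.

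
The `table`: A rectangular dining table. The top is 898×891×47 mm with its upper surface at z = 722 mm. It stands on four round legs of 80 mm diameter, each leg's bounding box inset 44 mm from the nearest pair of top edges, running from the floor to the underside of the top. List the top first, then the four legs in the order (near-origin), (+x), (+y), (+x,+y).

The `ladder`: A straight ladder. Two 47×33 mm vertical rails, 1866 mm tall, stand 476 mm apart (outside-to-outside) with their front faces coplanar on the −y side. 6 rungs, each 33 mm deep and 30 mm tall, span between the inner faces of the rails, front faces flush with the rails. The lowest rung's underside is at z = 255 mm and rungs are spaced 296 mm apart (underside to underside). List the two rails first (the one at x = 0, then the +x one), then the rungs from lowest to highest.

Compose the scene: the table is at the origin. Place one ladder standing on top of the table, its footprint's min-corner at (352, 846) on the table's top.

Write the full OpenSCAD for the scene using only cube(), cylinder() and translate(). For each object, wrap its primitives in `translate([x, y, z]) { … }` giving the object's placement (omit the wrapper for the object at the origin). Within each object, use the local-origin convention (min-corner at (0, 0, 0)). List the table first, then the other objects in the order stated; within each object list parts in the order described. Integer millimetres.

translate([0, 0, 675]) cube([898, 891, 47]);
translate([84, 84, 0]) cylinder(h = 675, r = 40);
translate([814, 84, 0]) cylinder(h = 675, r = 40);
translate([84, 807, 0]) cylinder(h = 675, r = 40);
translate([814, 807, 0]) cylinder(h = 675, r = 40);
translate([352, 846, 722]) {
  cube([47, 33, 1866]);
  translate([429, 0, 0]) cube([47, 33, 1866]);
  translate([47, 0, 255]) cube([382, 33, 30]);
  translate([47, 0, 551]) cube([382, 33, 30]);
  translate([47, 0, 847]) cube([382, 33, 30]);
  translate([47, 0, 1143]) cube([382, 33, 30]);
  translate([47, 0, 1439]) cube([382, 33, 30]);
  translate([47, 0, 1735]) cube([382, 33, 30]);
}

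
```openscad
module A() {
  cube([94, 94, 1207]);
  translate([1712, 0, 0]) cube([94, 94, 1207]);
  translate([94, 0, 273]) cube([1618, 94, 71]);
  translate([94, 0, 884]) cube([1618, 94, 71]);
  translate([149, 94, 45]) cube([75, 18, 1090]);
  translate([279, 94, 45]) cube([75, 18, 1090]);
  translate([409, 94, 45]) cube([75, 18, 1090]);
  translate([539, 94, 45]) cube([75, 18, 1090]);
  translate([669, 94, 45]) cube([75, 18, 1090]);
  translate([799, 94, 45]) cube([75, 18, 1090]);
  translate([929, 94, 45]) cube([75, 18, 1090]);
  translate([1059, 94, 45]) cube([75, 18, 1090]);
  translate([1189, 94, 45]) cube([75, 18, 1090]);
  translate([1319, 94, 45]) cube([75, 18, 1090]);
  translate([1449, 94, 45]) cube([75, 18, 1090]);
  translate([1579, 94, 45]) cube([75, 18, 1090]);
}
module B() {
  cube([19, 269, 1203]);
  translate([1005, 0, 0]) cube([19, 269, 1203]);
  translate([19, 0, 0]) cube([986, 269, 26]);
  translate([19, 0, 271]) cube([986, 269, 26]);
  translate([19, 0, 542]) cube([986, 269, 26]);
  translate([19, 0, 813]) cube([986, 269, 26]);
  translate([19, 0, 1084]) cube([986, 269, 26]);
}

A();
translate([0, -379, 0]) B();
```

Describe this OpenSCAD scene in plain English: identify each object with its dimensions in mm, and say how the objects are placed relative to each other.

A is a fence section. Two 94×94 mm posts, 1207 mm tall, stand on the floor with a clear span of 1618 mm between their inner faces. Two horizontal rails of 94×71 mm section span the gap between the posts with their undersides at z = 273 mm and z = 884 mm, flush with the posts' −y face. 12 pickets, each 75 mm wide, 18 mm thick and 1090 mm tall, are fixed to the +y face of the rails with their bottoms at z = 45 mm, evenly spaced across the span with equal gaps (rounded down to the nearest mm) at the −x end and between each pair — any rounding remainder accumulates at the +x end.

B is an open bookshelf. Two side panels, each 19 mm thick, 269 mm deep and 1203 mm tall, stand 1024 mm apart (outside-to-outside). Between them sit 5 shelves, each 26 mm thick and 269 mm deep, spanning the full gap between the sides. The bottom shelf rests on the floor (its underside at z = 0) and the clear gap between one shelf's top and the next shelf's underside is 245 mm.

The bookshelf is on the floor beside the fence section on its −y side.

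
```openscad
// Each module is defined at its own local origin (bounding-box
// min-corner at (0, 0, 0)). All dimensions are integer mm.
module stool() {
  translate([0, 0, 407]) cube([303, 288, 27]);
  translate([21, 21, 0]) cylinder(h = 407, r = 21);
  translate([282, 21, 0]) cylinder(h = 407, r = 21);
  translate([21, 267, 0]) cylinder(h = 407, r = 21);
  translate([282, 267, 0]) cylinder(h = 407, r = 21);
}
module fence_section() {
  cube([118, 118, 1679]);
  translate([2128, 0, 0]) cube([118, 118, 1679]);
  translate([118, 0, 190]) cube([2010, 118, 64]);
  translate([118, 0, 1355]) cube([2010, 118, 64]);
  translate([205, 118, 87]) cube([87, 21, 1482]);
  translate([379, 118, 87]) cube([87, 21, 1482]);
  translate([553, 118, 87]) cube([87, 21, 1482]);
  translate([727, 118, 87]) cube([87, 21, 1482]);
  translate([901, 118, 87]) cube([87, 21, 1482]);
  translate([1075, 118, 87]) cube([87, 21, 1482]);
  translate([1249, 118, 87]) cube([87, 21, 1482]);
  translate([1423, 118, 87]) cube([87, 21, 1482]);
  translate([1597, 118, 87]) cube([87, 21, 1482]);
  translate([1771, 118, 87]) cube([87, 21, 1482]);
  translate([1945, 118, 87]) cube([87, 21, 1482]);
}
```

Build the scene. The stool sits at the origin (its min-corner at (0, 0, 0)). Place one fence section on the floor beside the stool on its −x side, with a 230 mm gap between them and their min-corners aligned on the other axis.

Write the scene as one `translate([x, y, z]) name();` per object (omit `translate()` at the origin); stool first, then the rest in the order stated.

stool();
translate([-2476, 0, 0]) fence_section();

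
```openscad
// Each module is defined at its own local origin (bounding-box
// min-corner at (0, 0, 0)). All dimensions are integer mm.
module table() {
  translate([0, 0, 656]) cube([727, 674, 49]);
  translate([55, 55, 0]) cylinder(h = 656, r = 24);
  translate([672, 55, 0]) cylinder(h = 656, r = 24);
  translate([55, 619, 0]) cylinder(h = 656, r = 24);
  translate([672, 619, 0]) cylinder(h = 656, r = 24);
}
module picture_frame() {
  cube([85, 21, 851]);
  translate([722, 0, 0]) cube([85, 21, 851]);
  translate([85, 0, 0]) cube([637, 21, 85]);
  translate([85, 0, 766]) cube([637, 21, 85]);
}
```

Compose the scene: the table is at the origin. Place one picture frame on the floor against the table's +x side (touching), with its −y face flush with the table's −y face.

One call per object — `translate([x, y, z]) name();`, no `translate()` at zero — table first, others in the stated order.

table();
translate([727, 0, 0]) picture_frame();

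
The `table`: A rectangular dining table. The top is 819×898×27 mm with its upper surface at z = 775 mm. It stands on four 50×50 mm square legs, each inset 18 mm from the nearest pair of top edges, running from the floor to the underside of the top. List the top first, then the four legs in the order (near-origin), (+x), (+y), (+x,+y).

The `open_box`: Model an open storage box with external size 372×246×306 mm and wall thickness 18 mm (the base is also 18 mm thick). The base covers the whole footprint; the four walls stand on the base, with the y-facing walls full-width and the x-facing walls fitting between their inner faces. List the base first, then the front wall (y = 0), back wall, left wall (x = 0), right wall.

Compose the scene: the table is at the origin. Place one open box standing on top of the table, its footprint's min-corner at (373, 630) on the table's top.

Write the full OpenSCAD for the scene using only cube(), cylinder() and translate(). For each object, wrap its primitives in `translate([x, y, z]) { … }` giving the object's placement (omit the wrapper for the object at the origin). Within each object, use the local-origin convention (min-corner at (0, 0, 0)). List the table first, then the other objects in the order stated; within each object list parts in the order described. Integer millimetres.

translate([0, 0, 748]) cube([819, 898, 27]);
translate([18, 18, 0]) cube([50, 50, 748]);
translate([751, 18, 0]) cube([50, 50, 748]);
translate([18, 830, 0]) cube([50, 50, 748]);
translate([751, 830, 0]) cube([50, 50, 748]);
translate([373, 630, 775]) {
  cube([372, 246, 18]);
  translate([0, 0, 18]) cube([372, 18, 288]);
  translate([0, 228, 18]) cube([372, 18, 288]);
  translate([0, 18, 18]) cube([18, 210, 288]);
  translate([354, 18, 18]) cube([18, 210, 288]);
}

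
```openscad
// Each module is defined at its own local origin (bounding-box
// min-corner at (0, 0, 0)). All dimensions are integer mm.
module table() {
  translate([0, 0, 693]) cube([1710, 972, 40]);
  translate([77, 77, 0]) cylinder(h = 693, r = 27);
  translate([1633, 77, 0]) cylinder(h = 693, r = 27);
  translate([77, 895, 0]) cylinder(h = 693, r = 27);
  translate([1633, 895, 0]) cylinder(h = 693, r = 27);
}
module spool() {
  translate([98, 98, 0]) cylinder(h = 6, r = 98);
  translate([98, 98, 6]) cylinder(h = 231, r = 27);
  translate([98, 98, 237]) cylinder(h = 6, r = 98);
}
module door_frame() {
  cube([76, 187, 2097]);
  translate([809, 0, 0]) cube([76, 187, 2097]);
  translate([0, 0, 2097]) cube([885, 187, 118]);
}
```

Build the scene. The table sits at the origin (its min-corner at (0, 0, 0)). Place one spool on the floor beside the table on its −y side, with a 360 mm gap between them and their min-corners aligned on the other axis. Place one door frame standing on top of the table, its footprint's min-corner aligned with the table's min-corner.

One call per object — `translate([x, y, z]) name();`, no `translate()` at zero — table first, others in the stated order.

table();
translate([0, -556, 0]) spool();
translate([0, 0, 733]) door_frame();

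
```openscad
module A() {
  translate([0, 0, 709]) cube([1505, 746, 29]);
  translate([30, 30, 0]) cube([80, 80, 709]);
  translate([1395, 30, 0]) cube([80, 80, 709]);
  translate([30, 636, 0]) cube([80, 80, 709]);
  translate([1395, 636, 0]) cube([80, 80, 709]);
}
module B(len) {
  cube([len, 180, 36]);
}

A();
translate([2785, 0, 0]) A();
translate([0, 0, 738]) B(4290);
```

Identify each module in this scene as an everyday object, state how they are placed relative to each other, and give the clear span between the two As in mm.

Second table starts at x = 2785; first ends at x = 1505; clear span = 2785 − 1505 = 1280 mm.

A is a table. B is a beam. A beam spans the tops of two tables. The clear span between the two tables is 1280 mm.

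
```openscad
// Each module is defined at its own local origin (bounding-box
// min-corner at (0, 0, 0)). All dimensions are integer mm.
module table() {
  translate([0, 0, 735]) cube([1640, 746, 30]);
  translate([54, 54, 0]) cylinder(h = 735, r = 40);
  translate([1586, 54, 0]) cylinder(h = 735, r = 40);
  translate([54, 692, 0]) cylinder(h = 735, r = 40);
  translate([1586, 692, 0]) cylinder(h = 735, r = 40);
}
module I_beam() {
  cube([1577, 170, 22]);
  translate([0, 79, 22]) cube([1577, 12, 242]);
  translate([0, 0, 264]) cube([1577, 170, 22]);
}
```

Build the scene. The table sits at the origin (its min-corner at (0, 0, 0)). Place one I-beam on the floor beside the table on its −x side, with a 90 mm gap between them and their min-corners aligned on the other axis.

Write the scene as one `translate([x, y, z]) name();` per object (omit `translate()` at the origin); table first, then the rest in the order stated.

table();
translate([-1667, 0, 0]) I_beam();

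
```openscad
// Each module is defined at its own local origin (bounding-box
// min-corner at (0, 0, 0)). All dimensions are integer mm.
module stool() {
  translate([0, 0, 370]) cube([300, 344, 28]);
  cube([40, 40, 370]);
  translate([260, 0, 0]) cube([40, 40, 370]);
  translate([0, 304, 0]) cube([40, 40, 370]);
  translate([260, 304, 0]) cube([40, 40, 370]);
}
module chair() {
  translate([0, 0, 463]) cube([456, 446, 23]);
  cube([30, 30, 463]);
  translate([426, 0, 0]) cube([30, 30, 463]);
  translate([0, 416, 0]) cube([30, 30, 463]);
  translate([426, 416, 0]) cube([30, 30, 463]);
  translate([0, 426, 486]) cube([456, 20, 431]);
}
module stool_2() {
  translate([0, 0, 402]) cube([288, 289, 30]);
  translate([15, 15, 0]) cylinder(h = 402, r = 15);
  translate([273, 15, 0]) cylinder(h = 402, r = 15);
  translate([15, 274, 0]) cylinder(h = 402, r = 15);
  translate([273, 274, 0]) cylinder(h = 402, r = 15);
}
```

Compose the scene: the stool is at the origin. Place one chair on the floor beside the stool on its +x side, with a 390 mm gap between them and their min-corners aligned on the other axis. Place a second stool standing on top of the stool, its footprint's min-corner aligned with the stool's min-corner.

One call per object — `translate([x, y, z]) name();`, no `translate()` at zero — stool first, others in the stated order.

stool();
translate([690, 0, 0]) chair();
translate([0, 0, 398]) stool_2();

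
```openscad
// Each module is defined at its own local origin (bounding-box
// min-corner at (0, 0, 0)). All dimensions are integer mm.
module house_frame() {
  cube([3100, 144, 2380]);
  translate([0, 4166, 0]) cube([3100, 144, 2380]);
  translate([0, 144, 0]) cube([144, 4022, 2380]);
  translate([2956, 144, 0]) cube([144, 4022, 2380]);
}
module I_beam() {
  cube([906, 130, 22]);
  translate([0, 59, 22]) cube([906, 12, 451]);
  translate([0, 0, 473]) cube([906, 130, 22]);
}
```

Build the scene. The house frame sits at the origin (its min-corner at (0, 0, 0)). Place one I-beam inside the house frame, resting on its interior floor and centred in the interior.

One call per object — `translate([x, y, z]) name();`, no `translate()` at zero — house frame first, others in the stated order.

house_frame();
translate([1097, 2090, 0]) I_beam();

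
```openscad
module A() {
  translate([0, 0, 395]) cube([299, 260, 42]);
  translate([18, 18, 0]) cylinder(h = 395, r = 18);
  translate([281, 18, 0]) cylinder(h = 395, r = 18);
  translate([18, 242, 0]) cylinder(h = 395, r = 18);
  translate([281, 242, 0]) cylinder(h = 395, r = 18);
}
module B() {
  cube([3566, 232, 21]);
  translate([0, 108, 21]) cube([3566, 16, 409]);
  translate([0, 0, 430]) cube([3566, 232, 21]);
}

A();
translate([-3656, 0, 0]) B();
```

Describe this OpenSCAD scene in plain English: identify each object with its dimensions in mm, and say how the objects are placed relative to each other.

A is a four-legged stool. The seat is 299×260 mm, 42 mm thick, top at z = 437 mm. It stands on four round legs, each 36 mm in diameter, from z = 0 to the seat underside, each leg's axis is inset half a diameter from the nearest pair of seat edges (so the leg's bounding box is flush with the corner).

B is an I-beam lying along x, 3566 mm long. Overall section height 451 mm. Two flanges 232 mm wide (y) and 21 mm thick, one on the floor and one at the top; a web 16 mm thick runs between them, centred on the flange width.

The I-beam is on the floor beside the stool on its −x side.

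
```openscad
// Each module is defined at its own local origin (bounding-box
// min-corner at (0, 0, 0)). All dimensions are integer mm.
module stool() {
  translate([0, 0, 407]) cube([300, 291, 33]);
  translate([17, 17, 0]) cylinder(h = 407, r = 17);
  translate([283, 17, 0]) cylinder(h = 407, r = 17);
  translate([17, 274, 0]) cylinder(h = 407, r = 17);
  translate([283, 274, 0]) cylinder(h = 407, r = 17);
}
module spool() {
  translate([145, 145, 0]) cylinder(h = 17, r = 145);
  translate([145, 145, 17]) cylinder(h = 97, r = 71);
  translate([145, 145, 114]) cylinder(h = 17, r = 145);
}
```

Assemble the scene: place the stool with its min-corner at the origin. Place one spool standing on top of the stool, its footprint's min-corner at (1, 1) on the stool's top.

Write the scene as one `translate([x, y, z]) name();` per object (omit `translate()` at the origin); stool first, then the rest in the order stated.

stool();
translate([1, 1, 440]) spool();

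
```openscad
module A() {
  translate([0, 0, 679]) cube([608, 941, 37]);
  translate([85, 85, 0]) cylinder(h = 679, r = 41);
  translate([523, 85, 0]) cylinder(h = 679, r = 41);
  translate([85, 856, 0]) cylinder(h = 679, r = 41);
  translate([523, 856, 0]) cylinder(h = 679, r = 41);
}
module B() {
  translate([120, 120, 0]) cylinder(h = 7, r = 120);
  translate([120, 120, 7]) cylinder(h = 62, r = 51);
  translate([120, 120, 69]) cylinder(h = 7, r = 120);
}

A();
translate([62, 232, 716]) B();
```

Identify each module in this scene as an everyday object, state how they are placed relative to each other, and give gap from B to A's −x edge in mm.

A is a table. B is a spool. The spool is on top of the table. The gap from the spool to the table's −x edge is 62 mm.

The spool's min-x is at 62; the table's min-x is 0; gap = 62 mm.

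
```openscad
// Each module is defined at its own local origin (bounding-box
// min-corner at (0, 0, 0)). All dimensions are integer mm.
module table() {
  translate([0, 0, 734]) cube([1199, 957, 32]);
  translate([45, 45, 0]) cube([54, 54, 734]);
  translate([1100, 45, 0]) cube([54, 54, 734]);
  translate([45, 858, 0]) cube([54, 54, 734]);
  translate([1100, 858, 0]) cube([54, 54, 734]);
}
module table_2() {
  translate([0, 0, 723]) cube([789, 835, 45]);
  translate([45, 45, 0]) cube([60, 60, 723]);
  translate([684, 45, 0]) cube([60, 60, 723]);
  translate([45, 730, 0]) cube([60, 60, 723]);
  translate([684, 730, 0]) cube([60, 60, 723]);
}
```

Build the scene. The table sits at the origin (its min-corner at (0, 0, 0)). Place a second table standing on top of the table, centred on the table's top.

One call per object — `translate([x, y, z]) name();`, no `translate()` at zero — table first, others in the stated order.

table();
translate([205, 61, 766]) table_2();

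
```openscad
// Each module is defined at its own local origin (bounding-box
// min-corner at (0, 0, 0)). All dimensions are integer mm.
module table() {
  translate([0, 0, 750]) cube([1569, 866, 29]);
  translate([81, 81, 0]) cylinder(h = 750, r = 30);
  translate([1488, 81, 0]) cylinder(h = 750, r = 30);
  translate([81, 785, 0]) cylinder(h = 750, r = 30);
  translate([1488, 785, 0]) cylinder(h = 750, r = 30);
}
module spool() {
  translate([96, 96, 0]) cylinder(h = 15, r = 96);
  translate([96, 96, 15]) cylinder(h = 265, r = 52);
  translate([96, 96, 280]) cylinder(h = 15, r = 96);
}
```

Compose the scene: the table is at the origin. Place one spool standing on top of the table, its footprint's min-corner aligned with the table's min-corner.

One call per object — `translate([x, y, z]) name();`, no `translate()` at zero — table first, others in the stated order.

table();
translate([0, 0, 779]) spool();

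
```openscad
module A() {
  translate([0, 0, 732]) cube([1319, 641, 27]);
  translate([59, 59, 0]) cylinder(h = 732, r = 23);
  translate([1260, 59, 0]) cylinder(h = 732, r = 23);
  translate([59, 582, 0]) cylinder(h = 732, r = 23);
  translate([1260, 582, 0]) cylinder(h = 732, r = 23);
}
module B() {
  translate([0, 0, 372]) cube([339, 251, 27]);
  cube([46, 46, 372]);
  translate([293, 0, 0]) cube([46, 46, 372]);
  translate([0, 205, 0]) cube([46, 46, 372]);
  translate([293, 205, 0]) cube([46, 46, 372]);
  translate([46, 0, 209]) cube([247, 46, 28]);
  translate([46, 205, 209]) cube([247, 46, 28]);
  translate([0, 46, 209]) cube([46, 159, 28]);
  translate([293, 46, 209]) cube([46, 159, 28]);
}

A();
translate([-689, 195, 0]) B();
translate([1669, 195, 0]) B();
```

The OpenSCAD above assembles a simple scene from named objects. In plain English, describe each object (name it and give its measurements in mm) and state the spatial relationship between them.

A is a table: top 1319 mm (x) × 641 mm (y), 27 mm thick, upper face at z = 759 mm, on four round legs of 46 mm diameter, each leg's bounding box inset 36 mm from the nearest pair of top edges, running from z = 0 to the bottom of the top.

B is a simple wooden stool: a rectangular seat 339 mm (x) by 251 mm (y), 27 mm thick, top face at z = 399 mm, on four square legs, each 46×46 mm in cross-section. The legs rest on z = 0, each flush with a corner of the seat. Four stretchers, 46 mm wide and 28 mm tall, connect adjacent legs with their undersides at z = 209 mm, each running between the inner faces of the legs it joins and aligned with the legs' outer faces on the other axis.

Two stools sit around the table at the −x, +x sides.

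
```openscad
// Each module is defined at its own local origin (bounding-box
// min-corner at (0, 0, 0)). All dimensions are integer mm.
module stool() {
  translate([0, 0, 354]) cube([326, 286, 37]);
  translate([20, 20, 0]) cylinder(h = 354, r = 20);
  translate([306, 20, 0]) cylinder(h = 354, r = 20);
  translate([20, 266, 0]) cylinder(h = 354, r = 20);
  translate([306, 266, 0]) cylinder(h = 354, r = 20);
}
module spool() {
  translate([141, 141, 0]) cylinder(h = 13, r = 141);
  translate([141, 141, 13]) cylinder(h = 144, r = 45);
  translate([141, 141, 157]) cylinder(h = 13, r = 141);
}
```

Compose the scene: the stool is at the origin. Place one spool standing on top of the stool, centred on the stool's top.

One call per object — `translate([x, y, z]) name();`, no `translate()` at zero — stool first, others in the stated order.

stool();
translate([22, 2, 391]) spool();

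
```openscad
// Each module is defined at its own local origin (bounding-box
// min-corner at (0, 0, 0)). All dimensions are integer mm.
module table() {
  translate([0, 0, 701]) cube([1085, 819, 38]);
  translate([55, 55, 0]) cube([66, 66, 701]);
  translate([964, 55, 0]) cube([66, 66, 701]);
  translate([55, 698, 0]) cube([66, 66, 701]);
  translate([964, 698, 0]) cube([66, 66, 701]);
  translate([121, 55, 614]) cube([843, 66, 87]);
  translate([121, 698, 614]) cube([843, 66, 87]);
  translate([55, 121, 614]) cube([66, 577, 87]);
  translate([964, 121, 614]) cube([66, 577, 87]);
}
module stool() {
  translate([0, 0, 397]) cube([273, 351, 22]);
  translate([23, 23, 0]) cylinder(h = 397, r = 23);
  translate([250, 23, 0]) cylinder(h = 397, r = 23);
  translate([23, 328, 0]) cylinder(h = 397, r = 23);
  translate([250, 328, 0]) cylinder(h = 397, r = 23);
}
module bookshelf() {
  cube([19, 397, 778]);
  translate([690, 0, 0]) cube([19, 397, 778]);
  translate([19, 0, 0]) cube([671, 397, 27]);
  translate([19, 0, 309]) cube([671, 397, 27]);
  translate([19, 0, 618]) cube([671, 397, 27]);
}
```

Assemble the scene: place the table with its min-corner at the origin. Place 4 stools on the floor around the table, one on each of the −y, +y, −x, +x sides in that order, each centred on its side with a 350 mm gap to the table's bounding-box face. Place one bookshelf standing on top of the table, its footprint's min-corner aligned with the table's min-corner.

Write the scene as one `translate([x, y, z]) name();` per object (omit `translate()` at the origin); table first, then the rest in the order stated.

table();
translate([406, -701, 0]) stool();
translate([406, 1169, 0]) stool();
translate([-623, 234, 0]) stool();
translate([1435, 234, 0]) stool();
translate([0, 0, 739]) bookshelf();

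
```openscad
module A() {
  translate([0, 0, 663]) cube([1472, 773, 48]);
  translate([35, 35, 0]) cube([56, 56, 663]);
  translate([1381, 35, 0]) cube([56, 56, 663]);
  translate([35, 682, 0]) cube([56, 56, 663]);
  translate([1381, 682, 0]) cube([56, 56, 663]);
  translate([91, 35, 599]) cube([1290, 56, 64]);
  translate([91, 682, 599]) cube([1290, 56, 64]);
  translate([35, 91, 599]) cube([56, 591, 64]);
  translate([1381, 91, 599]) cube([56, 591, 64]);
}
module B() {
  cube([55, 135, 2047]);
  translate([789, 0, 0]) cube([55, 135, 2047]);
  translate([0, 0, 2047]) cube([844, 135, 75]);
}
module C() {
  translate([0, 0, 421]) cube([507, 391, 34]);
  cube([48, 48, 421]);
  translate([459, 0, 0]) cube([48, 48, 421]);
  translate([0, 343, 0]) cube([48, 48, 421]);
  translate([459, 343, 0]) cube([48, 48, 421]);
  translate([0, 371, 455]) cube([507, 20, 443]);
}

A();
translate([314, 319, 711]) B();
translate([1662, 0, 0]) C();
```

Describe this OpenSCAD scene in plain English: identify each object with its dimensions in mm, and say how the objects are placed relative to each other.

A is a table with a 1472×773 mm rectangular top, 48 mm thick, top surface at z = 711 mm, supported by four 56×56 mm square legs, each inset 35 mm from the nearest pair of top edges, running from the floor. Four apron rails, 56 mm thick and 64 mm tall, run between adjacent legs with their top edges flush with the underside of the top and their outer faces flush with the legs' outer faces.

B is a rectangular door frame: two vertical jambs of 55×135 mm section, 2047 mm tall, with a clear opening 734 mm wide between their inner faces. A header 75 mm tall and 135 mm deep lies on top of the jambs and spans the full outside width.

C is a chair: 507×391 mm seat, 34 mm thick, top at z = 455 mm, on four 48 mm square corner legs flush with the seat edges. A 20 mm thick backrest slab spans the full seat width, extending 443 mm above the seat top, its back face flush with the seat's +y edge.

The door frame is on top of the table, centred. The chair is on the floor beside the table on its +x side.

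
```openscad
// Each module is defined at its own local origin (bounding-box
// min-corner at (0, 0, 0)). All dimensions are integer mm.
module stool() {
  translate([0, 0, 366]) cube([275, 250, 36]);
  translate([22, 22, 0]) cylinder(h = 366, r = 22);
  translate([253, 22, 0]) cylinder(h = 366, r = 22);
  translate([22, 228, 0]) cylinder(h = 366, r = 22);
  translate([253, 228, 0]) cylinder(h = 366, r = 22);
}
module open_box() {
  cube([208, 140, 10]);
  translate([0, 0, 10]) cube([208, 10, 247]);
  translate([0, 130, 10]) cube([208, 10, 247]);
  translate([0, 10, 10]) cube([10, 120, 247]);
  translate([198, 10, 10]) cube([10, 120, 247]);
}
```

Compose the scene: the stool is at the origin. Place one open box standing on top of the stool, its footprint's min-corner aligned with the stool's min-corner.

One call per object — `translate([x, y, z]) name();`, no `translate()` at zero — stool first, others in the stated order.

stool();
translate([0, 0, 402]) open_box();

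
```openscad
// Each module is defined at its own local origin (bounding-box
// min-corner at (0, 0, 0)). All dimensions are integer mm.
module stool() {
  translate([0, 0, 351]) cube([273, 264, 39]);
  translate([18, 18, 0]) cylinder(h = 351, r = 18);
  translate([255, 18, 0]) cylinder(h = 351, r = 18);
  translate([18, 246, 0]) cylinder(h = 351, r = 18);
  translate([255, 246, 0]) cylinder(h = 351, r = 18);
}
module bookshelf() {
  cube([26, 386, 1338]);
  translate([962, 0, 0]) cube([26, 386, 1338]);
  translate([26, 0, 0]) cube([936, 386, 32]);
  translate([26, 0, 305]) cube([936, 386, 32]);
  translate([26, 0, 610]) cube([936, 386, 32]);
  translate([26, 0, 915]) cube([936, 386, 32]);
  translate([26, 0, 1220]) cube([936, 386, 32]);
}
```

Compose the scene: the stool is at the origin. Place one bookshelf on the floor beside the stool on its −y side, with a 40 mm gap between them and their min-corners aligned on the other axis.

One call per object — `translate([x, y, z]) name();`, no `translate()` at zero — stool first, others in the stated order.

stool();
translate([0, -426, 0]) bookshelf();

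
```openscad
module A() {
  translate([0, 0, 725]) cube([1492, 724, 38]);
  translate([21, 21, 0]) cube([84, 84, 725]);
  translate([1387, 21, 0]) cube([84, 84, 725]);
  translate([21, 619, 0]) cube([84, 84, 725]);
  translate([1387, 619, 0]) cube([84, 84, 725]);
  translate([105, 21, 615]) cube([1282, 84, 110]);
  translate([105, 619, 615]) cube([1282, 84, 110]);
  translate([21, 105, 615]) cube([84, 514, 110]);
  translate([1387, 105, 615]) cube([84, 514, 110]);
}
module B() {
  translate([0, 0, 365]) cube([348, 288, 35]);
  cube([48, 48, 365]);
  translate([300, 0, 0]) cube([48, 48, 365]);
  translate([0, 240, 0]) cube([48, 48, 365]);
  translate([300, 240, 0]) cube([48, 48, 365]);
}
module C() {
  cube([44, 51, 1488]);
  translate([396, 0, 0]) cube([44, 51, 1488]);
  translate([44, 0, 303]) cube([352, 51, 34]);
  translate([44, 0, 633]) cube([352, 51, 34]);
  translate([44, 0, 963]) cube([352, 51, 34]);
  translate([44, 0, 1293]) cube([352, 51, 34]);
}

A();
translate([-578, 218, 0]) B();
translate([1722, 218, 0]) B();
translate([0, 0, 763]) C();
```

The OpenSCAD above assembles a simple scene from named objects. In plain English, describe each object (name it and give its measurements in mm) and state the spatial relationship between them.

A is a table with a 1492×724 mm rectangular top, 38 mm thick, top surface at z = 763 mm, supported by four 84×84 mm square legs, each inset 21 mm from the nearest pair of top edges, running from the floor. Four apron rails, 84 mm thick and 110 mm tall, run between adjacent legs with their top edges flush with the underside of the top and their outer faces flush with the legs' outer faces.

B is a simple wooden stool: a rectangular seat 348 mm (x) by 288 mm (y), 35 mm thick, top face at z = 400 mm, on four square legs, each 48×48 mm in cross-section. The legs rest on z = 0, each flush with a corner of the seat.

C is a straight ladder. Two 44×51 mm vertical rails, 1488 mm tall, stand 440 mm apart (outside-to-outside) with their front faces coplanar on the −y side. 4 rungs, each 51 mm deep and 34 mm tall, span between the inner faces of the rails, front faces flush with the rails. The lowest rung's underside is at z = 303 mm and rungs are spaced 330 mm apart (underside to underside).

Two stools sit around the table at the −x, +x sides. The ladder is on top of the table.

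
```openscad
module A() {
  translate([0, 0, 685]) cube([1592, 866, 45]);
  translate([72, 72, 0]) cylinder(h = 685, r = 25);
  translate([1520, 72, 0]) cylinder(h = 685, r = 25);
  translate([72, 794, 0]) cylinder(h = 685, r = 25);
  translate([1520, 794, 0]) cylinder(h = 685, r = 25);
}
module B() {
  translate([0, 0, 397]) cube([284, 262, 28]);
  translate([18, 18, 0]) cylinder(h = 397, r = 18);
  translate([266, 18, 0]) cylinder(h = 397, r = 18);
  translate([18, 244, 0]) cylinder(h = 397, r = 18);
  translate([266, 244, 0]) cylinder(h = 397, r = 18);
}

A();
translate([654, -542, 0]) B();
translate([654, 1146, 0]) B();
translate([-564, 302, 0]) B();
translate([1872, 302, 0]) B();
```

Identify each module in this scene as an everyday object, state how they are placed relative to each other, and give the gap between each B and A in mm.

Each stool's nearest face is 280 mm from the table's bounding box.

A is a table. B is a stool. Four stools sit around the table at the −y, +y, −x, +x sides. The gap between each stool and the table is 280 mm.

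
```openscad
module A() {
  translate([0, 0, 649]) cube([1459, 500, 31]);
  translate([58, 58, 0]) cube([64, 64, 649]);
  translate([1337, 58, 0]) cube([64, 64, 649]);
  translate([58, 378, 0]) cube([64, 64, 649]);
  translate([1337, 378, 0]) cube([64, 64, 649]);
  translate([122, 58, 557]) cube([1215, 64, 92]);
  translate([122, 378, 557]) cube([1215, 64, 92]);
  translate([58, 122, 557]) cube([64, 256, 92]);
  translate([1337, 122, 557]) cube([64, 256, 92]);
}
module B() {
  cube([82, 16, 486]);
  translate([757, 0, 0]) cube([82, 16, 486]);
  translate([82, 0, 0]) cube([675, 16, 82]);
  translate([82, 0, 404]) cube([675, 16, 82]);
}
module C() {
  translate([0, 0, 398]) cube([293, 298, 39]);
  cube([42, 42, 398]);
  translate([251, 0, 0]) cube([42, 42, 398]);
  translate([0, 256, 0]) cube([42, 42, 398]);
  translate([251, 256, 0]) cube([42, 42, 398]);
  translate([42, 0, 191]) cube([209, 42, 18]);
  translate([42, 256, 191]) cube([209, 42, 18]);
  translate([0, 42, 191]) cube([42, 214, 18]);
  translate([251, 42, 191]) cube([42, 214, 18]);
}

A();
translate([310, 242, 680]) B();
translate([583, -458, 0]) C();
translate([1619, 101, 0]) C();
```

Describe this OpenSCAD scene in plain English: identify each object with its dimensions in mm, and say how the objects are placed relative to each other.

A is a rectangular dining table. The top is 1459×500×31 mm with its upper surface at z = 680 mm. It stands on four 64×64 mm square legs, each inset 58 mm from the nearest pair of top edges, running from the floor to the underside of the top. Four apron rails, 64 mm thick and 92 mm tall, run between adjacent legs with their top edges flush with the underside of the top and their outer faces flush with the legs' outer faces.

B is a picture frame with a 675×322 mm rectangular opening (x by z) and a uniform 82 mm border on every side. Frame depth is 16 mm along y. It is built from two vertical stiles running the full outside height and two horizontal rails spanning the gap between the stiles.

C is a four-legged stool. The seat is a 293×298×39 mm slab whose top surface is at z = 437 mm; four square legs, each 42×42 mm in cross-section, run from the floor (z = 0) to the underside of the seat, each flush with a corner of the seat. Four stretchers, 42 mm wide and 18 mm tall, connect adjacent legs with their undersides at z = 191 mm, each running between the inner faces of the legs it joins and aligned with the legs' outer faces on the other axis.

The picture frame is on top of the table, centred. Two stools sit around the table at the −y, +x sides.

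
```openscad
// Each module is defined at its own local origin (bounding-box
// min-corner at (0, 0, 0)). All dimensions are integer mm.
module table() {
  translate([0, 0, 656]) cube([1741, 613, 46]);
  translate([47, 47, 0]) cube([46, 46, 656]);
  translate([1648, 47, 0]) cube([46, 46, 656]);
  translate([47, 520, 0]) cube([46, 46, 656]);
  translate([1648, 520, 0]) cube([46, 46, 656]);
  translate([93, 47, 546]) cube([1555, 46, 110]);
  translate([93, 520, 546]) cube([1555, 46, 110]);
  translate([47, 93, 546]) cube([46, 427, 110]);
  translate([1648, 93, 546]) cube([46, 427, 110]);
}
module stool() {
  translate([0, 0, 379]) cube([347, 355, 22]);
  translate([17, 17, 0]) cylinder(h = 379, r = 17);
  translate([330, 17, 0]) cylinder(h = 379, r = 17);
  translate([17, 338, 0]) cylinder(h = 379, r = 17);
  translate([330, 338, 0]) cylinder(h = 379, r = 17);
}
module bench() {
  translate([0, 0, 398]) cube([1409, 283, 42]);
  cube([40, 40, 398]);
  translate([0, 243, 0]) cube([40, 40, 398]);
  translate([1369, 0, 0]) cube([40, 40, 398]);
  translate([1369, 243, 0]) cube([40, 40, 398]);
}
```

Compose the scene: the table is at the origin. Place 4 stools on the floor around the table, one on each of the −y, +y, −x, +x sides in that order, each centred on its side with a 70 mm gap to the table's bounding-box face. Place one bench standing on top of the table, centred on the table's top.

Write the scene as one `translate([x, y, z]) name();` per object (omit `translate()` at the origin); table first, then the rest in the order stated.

table();
translate([697, -425, 0]) stool();
translate([697, 683, 0]) stool();
translate([-417, 129, 0]) stool();
translate([1811, 129, 0]) stool();
translate([166, 165, 702]) bench();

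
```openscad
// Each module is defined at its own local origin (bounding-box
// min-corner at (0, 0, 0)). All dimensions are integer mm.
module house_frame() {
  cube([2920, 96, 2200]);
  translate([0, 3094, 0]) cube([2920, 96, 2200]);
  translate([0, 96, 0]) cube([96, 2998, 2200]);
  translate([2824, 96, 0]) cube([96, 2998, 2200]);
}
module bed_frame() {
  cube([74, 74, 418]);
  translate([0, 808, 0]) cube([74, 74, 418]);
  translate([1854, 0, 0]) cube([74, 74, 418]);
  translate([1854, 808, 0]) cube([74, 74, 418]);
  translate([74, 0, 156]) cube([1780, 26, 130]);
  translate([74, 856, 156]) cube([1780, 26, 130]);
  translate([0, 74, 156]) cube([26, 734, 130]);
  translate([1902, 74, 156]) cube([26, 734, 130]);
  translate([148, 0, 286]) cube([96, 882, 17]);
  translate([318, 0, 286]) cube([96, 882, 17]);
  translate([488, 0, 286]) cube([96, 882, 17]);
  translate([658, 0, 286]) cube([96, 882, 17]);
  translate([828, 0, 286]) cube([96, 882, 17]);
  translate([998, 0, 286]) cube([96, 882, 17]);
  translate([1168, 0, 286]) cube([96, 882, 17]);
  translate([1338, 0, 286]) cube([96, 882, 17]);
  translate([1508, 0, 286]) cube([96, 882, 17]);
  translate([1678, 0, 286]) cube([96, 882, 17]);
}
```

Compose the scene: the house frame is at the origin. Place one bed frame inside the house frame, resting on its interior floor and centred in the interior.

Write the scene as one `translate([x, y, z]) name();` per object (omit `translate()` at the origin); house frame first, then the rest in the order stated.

house_frame();
translate([496, 1154, 0]) bed_frame();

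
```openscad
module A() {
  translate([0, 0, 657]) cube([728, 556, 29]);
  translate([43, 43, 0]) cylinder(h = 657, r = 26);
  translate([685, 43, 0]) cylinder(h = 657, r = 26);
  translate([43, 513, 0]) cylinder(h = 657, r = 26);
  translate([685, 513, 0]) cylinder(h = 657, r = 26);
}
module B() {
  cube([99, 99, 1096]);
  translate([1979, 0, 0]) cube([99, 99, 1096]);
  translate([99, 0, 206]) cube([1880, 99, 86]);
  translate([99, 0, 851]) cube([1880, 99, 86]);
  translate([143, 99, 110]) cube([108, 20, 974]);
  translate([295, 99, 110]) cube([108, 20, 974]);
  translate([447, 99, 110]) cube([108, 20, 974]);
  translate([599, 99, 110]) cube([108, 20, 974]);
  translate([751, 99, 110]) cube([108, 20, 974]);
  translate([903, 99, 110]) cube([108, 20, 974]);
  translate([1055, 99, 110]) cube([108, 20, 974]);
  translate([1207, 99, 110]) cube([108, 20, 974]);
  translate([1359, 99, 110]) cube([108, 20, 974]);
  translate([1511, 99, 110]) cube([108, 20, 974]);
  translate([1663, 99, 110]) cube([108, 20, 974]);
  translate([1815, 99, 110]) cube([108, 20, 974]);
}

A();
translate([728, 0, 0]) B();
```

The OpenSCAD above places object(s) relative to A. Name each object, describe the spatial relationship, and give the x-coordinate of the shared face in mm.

The table's +x face and the fence section's −x face are both at x = 728 mm.

A is a table. B is a fence section. The fence section is against the table's +x side, with their −y faces flush. The x-coordinate of the shared face is 728 mm.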